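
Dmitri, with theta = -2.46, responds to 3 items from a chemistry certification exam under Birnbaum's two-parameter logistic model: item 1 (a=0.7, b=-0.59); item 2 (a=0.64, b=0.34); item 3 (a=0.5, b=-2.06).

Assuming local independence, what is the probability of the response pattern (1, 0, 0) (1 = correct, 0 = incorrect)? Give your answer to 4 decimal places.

P(theta) = 1 / (1 + exp(−a(theta − b)))
P_1 = 1/(1+e^{1.3090}) = 0.2127
P_2 = 1/(1+e^{1.7920}) = 0.1428
P_3 = 1/(1+e^{0.2000}) = 0.4502
L = P_1 × (1−P_2) × (1−P_3) = 0.2127 × 0.8572 × 0.5498 = 0.10022

0.1002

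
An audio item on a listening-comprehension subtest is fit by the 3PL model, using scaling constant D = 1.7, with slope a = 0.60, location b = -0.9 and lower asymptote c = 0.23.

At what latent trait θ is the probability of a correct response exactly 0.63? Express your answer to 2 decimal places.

P(θ) = c + (1 − c) · 1 / (1 + exp(−D·a(θ − b)))
Remove guessing floor: (0.63 − 0.23)/(1 − 0.23) = 0.5195
logit = ln(0.5195/0.4805) = 0.0780
θ = b + logit/(1.7·a) = -0.9 + 0.0780/1.0200 = -0.8236

-0.82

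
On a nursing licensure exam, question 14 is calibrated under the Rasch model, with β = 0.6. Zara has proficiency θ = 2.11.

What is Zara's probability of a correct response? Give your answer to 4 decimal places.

0.8191

P(θ) = 1 / (1 + exp(−(θ − β)))
Exponent: (2.11 − 0.6) = 1.5100
1/(1 + e^{-1.5100}) = 0.8191
P = 0.8191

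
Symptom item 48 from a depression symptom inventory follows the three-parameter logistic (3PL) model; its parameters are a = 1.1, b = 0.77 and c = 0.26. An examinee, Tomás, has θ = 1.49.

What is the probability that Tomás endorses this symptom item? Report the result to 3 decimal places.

P(θ) = c + (1 − c) · 1 / (1 + exp(−a(θ − b)))
Exponent: 1.1 × (1.49 − 0.77) = 0.7920
1/(1 + e^{-0.7920}) = 0.6883
P = 0.26 + 0.74 × 0.6883 = 0.7693

0.769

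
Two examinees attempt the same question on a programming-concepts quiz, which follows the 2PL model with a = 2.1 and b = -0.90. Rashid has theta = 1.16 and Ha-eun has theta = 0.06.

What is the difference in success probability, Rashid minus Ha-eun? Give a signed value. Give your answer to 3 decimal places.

0.104

P(theta) = 1 / (1 + exp(−a(theta − b)))
P(Rashid) = 0.9870  [exponent 4.3260]
P(Ha-eun) = 0.8825  [exponent 2.0160]
Difference = 0.9870 − 0.8825 = 0.1045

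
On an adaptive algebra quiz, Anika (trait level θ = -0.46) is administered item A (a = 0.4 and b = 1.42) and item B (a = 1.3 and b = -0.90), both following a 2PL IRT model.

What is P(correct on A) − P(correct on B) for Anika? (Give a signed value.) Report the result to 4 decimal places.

-0.3188

P(θ) = 1 / (1 + exp(−a(θ − b)))
P_A = 0.3204
P_B = 0.6392
P_A − P_B = -0.3188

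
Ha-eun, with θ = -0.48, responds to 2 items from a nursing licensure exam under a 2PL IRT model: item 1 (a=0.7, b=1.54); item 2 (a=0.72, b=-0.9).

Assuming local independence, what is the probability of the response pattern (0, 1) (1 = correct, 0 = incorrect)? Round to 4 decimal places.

0.4626

P(θ) = 1 / (1 + exp(−a(θ − b)))
P_1 = 1/(1+e^{1.4140}) = 0.1956
P_2 = 1/(1+e^{-0.3024}) = 0.5750
L = (1−P_1) × P_2 = 0.8044 × 0.5750 = 0.46255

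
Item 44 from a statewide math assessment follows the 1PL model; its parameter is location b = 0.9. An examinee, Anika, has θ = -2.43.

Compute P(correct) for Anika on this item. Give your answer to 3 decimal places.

P(θ) = 1 / (1 + exp(−(θ − b)))
Exponent: (-2.43 − 0.9) = -3.3300
1/(1 + e^{3.3300}) = 0.0346
P = 0.0346

0.035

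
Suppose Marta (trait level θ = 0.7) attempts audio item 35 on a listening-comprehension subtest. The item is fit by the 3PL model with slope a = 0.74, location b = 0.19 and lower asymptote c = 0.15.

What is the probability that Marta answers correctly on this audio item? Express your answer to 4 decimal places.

P(θ) = c + (1 − c) · 1 / (1 + exp(−a(θ − b)))
Exponent: 0.74 × (0.7 − 0.19) = 0.3774
1/(1 + e^{-0.3774}) = 0.5932
P = 0.15 + 0.85 × 0.5932 = 0.6543

0.6543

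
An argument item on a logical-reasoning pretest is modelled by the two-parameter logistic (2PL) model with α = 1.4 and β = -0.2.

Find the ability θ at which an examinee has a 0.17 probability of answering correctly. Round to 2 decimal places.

-1.33

P(θ) = 1 / (1 + exp(−α(θ − β)))
logit = ln(0.1700/0.8300) = -1.5856
θ = β + logit/(α) = -0.2 + (-1.5856)/1.4000 = -1.3326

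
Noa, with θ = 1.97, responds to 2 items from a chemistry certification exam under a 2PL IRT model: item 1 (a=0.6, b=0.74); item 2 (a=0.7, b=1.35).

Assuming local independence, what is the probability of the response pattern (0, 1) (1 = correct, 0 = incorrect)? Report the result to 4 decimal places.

0.1963

P(θ) = 1 / (1 + exp(−a(θ − b)))
P_1 = 1/(1+e^{-0.7380}) = 0.6766
P_2 = 1/(1+e^{-0.4340}) = 0.6068
L = (1−P_1) × P_2 = 0.3234 × 0.6068 = 0.19627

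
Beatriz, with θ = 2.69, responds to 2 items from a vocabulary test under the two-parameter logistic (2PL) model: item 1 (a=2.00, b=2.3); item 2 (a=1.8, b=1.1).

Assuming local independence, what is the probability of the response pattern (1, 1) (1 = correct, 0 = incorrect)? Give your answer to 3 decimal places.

0.649

P(θ) = 1 / (1 + exp(−a(θ − b)))
P_1 = 1/(1+e^{-0.7800}) = 0.6857
P_2 = 1/(1+e^{-2.8620}) = 0.9459
L = P_1 × P_2 = 0.6857 × 0.9459 = 0.64861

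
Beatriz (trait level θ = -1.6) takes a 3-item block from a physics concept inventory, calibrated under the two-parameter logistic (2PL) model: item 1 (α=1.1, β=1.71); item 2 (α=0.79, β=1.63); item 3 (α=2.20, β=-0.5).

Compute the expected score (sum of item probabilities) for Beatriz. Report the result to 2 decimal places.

0.18

P(θ) = 1 / (1 + exp(−α(θ − β)))
P_1 = 1/(1+e^{3.6410}) = 0.0256
P_2 = 1/(1+e^{2.5517}) = 0.0723
P_3 = 1/(1+e^{2.4200}) = 0.0817
E[score] = 0.0256 + 0.0723 + 0.0817 = 0.1795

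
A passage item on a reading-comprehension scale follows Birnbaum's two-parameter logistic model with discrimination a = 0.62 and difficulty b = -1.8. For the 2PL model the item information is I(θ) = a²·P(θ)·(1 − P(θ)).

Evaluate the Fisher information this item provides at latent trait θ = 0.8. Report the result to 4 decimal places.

0.0533

P = 1/(1+e^{-1.6120}) = 0.8337
P(1−P) = 0.8337 × 0.1663 = 0.1387
I = a² × P(1−P) = 0.62² × 0.1387 = 0.05330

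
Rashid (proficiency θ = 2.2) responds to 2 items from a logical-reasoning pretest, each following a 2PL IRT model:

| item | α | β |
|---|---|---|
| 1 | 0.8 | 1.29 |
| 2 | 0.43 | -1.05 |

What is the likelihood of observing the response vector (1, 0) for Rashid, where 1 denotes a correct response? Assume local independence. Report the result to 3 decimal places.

P(θ) = 1 / (1 + exp(−α(θ − β)))
P_1 = 1/(1+e^{-0.7280}) = 0.6744
P_2 = 1/(1+e^{-1.3975}) = 0.8018
L = P_1 × (1−P_2) = 0.6744 × 0.1982 = 0.13367

0.134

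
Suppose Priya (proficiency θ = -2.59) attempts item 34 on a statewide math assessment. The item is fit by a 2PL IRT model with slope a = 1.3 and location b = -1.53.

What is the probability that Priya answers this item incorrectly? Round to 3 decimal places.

P(θ) = 1 / (1 + exp(−a(θ − b)))
Exponent: 1.3 × (-2.59 − (-1.53)) = -1.3780
1/(1 + e^{1.3780}) = 0.2013
P(incorrect) = 1 − 0.2013 = 0.7987

0.799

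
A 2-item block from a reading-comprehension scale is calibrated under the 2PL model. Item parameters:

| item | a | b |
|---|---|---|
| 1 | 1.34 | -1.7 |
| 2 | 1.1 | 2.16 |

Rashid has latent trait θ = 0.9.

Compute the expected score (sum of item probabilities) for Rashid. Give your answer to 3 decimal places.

P(θ) = 1 / (1 + exp(−a(θ − b)))
P_1 = 1/(1+e^{-3.4840}) = 0.9702
P_2 = 1/(1+e^{1.3860}) = 0.2000
E[score] = 0.9702 + 0.2000 = 1.1703

1.170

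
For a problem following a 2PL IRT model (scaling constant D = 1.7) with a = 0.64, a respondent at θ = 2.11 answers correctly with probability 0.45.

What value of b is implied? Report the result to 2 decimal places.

P(θ) = 1 / (1 + exp(−D·a(θ − b)))
logit(0.45) = ln(0.45/0.55) = -0.2007
b = θ − logit/(1.7·a) = 2.11 − (-0.2007)/1.0880 = 2.2944

2.29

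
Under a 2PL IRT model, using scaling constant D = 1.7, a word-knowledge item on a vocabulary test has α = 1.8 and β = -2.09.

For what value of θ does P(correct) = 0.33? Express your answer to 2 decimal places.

P(θ) = 1 / (1 + exp(−D·α(θ − β)))
logit = ln(0.3300/0.6700) = -0.7082
θ = β + logit/(1.7·α) = -2.09 + (-0.7082)/3.0600 = -2.3214

-2.32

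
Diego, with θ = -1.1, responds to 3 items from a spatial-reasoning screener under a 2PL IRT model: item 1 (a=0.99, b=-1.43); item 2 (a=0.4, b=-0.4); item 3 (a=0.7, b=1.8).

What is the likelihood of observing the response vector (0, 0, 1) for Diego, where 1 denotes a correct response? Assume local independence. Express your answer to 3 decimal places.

0.028

P(θ) = 1 / (1 + exp(−a(θ − b)))
P_1 = 1/(1+e^{-0.3267}) = 0.5810
P_2 = 1/(1+e^{0.2800}) = 0.4305
P_3 = 1/(1+e^{2.0300}) = 0.1161
L = (1−P_1) × (1−P_2) × P_3 = 0.4190 × 0.5695 × 0.1161 = 0.02771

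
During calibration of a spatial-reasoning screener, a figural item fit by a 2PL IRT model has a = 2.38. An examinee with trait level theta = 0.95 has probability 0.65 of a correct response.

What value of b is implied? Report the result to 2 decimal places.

P(theta) = 1 / (1 + exp(−a(theta − b)))
logit(0.65) = ln(0.65/0.35) = 0.6190
b = theta − logit/(a) = 0.95 − 0.6190/2.3800 = 0.6899

0.69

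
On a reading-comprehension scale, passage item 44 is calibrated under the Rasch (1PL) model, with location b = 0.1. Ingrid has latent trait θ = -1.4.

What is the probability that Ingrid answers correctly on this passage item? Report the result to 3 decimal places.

0.182

P(θ) = 1 / (1 + exp(−(θ − b)))
Exponent: (-1.4 − 0.1) = -1.5000
1/(1 + e^{1.5000}) = 0.1824
P = 0.1824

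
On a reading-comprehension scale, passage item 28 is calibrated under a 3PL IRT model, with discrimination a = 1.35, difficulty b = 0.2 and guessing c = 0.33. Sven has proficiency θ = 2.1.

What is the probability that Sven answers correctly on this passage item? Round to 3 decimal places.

P(θ) = c + (1 − c) · 1 / (1 + exp(−a(θ − b)))
Exponent: 1.35 × (2.1 − 0.2) = 2.5650
1/(1 + e^{-2.5650}) = 0.9286
P = 0.33 + 0.67 × 0.9286 = 0.9521

0.952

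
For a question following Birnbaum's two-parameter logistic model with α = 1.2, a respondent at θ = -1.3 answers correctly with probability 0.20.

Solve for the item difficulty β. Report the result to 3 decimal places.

-0.145

P(θ) = 1 / (1 + exp(−α(θ − β)))
logit(0.20) = ln(0.20/0.80) = -1.3863
β = θ − logit/(α) = -1.3 − (-1.3863)/1.2000 = -0.1448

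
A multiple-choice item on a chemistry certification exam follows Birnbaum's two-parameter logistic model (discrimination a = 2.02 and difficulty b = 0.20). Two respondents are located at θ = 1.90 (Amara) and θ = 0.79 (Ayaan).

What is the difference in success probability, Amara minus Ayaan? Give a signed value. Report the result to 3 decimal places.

P(θ) = 1 / (1 + exp(−a(θ − b)))
P(Amara) = 0.9688  [exponent 3.4340]
P(Ayaan) = 0.7671  [exponent 1.1918]
Difference = 0.9688 − 0.7671 = 0.2017

0.202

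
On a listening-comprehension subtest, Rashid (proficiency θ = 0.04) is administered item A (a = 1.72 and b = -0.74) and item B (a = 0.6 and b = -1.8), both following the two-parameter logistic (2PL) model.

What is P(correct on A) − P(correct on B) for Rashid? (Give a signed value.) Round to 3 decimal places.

0.042

P(θ) = 1 / (1 + exp(−a(θ − b)))
P_A = 0.7928
P_B = 0.7510
P_A − P_B = 0.0417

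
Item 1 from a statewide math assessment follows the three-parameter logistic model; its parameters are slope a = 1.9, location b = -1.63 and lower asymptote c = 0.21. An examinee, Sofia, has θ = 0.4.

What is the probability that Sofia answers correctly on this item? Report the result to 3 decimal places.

P(θ) = c + (1 − c) · 1 / (1 + exp(−a(θ − b)))
Exponent: 1.9 × (0.4 − (-1.63)) = 3.8570
1/(1 + e^{-3.8570}) = 0.9793
P = 0.21 + 0.79 × 0.9793 = 0.9837

0.984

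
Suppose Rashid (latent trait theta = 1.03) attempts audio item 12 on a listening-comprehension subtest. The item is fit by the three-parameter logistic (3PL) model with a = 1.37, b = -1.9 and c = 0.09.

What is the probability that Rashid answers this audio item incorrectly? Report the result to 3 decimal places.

0.016

P(theta) = c + (1 − c) · 1 / (1 + exp(−a(theta − b)))
Exponent: 1.37 × (1.03 − (-1.9)) = 4.0141
1/(1 + e^{-4.0141}) = 0.9823
P = 0.09 + 0.91 × 0.9823 = 0.9839
P(incorrect) = 1 − 0.9839 = 0.0161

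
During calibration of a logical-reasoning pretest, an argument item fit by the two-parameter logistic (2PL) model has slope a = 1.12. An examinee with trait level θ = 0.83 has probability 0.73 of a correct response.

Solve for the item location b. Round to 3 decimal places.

-0.058

P(θ) = 1 / (1 + exp(−a(θ − b)))
logit(0.73) = ln(0.73/0.27) = 0.9946
b = θ − logit/(a) = 0.83 − 0.9946/1.1200 = -0.0581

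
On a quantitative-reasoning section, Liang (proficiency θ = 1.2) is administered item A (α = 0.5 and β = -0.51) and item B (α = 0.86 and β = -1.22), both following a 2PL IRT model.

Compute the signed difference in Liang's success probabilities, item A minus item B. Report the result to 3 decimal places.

P(θ) = 1 / (1 + exp(−α(θ − β)))
P_A = 0.7016
P_B = 0.8891
P_A − P_B = -0.1874

-0.187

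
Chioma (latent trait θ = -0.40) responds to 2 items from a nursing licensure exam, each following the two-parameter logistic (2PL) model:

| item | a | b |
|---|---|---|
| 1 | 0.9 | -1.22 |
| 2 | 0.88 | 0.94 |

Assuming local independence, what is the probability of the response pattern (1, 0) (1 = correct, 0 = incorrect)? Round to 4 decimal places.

P(θ) = 1 / (1 + exp(−a(θ − b)))
P_1 = 1/(1+e^{-0.7380}) = 0.6766
P_2 = 1/(1+e^{1.1792}) = 0.2352
L = P_1 × (1−P_2) = 0.6766 × 0.7648 = 0.51743

0.5174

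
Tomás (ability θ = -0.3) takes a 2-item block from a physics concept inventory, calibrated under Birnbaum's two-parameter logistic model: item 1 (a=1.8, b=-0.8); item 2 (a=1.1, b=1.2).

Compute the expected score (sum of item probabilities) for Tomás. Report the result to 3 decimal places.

0.872

P(θ) = 1 / (1 + exp(−a(θ − b)))
P_1 = 1/(1+e^{-0.9000}) = 0.7109
P_2 = 1/(1+e^{1.6500}) = 0.1611
E[score] = 0.7109 + 0.1611 = 0.8721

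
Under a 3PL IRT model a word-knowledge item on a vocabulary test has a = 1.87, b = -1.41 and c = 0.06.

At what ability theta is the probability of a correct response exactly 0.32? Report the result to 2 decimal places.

-1.92

P(theta) = c + (1 − c) · 1 / (1 + exp(−a(theta − b)))
Remove guessing floor: (0.32 − 0.06)/(1 − 0.06) = 0.2766
logit = ln(0.2766/0.7234) = -0.9614
theta = b + logit/(a) = -1.41 + (-0.9614)/1.8700 = -1.9241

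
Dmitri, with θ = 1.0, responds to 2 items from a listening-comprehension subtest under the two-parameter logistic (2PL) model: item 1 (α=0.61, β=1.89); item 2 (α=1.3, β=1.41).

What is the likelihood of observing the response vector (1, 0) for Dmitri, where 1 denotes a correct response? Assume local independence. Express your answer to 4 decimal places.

P(θ) = 1 / (1 + exp(−α(θ − β)))
P_1 = 1/(1+e^{0.5429}) = 0.3675
P_2 = 1/(1+e^{0.5330}) = 0.3698
L = P_1 × (1−P_2) = 0.3675 × 0.6302 = 0.23160

0.2316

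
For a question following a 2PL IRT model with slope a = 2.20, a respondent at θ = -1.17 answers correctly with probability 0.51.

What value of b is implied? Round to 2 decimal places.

-1.19

P(θ) = 1 / (1 + exp(−a(θ − b)))
logit(0.51) = ln(0.51/0.49) = 0.0400
b = θ − logit/(a) = -1.17 − 0.0400/2.2000 = -1.1882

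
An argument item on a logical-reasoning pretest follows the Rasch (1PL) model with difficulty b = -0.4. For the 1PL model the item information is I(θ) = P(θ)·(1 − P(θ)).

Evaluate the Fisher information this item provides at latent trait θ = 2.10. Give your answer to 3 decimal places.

0.070

P = 1/(1+e^{-2.5000}) = 0.9241
P(1−P) = 0.9241 × 0.0759 = 0.0701
I = P(1−P) = 0.07010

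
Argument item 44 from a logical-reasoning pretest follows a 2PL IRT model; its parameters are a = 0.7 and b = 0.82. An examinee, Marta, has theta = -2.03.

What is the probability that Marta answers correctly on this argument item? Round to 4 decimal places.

0.1197

P(theta) = 1 / (1 + exp(−a(theta − b)))
Exponent: 0.7 × (-2.03 − 0.82) = -1.9950
1/(1 + e^{1.9950}) = 0.1197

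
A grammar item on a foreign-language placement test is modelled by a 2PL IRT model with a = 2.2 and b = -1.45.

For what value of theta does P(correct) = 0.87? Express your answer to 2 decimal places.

P(theta) = 1 / (1 + exp(−a(theta − b)))
logit = ln(0.8700/0.1300) = 1.9010
theta = b + logit/(a) = -1.45 + 1.9010/2.2000 = -0.5859

-0.59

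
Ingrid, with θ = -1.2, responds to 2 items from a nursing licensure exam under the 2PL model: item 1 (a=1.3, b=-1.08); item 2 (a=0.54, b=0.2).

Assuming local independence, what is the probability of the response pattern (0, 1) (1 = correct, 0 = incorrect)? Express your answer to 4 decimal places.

P(θ) = 1 / (1 + exp(−a(θ − b)))
P_1 = 1/(1+e^{0.1560}) = 0.4611
P_2 = 1/(1+e^{0.7560}) = 0.3195
L = (1−P_1) × P_2 = 0.5389 × 0.3195 = 0.17219

0.1722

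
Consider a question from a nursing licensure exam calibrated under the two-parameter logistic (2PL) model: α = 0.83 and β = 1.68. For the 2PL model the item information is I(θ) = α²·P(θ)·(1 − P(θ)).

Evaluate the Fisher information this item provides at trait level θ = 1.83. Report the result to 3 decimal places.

0.172

P = 1/(1+e^{-0.1245}) = 0.5311
P(1−P) = 0.5311 × 0.4689 = 0.2490
I = α² × P(1−P) = 0.83² × 0.2490 = 0.17156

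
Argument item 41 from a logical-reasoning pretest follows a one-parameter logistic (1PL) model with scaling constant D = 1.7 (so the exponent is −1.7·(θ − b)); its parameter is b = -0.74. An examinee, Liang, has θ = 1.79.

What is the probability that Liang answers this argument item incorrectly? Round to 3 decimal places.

P(θ) = 1 / (1 + exp(−D·(θ − b)))
Exponent: 1.7 × (1.79 − (-0.74)) = 4.3010
1/(1 + e^{-4.3010}) = 0.9866
P = 0.9866
P(incorrect) = 1 − 0.9866 = 0.0134

0.013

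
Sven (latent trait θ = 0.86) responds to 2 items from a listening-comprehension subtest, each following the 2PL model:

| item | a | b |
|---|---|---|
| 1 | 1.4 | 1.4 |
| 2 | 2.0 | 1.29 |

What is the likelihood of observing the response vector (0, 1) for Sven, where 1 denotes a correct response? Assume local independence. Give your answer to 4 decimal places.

P(θ) = 1 / (1 + exp(−a(θ − b)))
P_1 = 1/(1+e^{0.7560}) = 0.3195
P_2 = 1/(1+e^{0.8600}) = 0.2973
L = (1−P_1) × P_2 = 0.6805 × 0.2973 = 0.20233

0.2023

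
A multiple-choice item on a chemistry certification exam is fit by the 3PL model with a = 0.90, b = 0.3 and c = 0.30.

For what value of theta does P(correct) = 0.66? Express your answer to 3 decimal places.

0.364

P(theta) = c + (1 − c) · 1 / (1 + exp(−a(theta − b)))
Remove guessing floor: (0.66 − 0.30)/(1 − 0.30) = 0.5143
logit = ln(0.5143/0.4857) = 0.0572
theta = b + logit/(a) = 0.3 + 0.0572/0.9000 = 0.3635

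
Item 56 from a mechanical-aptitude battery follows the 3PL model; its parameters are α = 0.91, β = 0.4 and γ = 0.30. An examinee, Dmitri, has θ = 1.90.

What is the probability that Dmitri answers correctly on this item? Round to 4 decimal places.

P(θ) = γ + (1 − γ) · 1 / (1 + exp(−α(θ − β)))
Exponent: 0.91 × (1.90 − 0.4) = 1.3650
1/(1 + e^{-1.3650}) = 0.7966
P = 0.30 + 0.70 × 0.7966 = 0.8576

0.8576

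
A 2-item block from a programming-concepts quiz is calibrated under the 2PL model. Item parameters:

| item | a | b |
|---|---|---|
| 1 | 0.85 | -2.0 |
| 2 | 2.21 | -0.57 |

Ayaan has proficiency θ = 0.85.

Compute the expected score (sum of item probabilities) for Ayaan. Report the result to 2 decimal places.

1.88

P(θ) = 1 / (1 + exp(−a(θ − b)))
P_1 = 1/(1+e^{-2.4225}) = 0.9185
P_2 = 1/(1+e^{-3.1382}) = 0.9584
E[score] = 0.9185 + 0.9584 = 1.8770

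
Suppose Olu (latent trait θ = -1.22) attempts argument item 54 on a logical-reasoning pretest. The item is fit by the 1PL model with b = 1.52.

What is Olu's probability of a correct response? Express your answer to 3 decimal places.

P(θ) = 1 / (1 + exp(−(θ − b)))
Exponent: (-1.22 − 1.52) = -2.7400
1/(1 + e^{2.7400}) = 0.0607
P = 0.0607

0.061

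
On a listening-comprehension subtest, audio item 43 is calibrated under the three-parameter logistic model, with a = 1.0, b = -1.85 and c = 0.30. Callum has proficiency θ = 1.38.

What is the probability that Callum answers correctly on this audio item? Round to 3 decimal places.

0.973

P(θ) = c + (1 − c) · 1 / (1 + exp(−a(θ − b)))
Exponent: 1.0 × (1.38 − (-1.85)) = 3.2300
1/(1 + e^{-3.2300}) = 0.9619
P = 0.30 + 0.70 × 0.9619 = 0.9734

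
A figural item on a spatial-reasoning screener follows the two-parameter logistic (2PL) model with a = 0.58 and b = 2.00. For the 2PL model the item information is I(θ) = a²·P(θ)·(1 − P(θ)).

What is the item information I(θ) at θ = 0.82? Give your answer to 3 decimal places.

0.075

P = 1/(1+e^{0.6844}) = 0.3353
P(1−P) = 0.3353 × 0.6647 = 0.2229
I = a² × P(1−P) = 0.58² × 0.2229 = 0.07497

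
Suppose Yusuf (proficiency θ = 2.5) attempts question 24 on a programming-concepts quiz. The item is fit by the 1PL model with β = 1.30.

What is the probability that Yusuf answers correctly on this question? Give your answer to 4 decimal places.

0.7685

P(θ) = 1 / (1 + exp(−(θ − β)))
Exponent: (2.5 − 1.30) = 1.2000
1/(1 + e^{-1.2000}) = 0.7685
P = 0.7685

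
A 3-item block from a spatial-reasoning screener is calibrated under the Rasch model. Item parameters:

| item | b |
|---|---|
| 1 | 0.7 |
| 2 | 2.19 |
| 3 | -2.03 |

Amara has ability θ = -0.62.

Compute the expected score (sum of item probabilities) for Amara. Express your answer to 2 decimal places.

P(θ) = 1 / (1 + exp(−(θ − b)))
P_1 = 1/(1+e^{1.3200}) = 0.2108
P_2 = 1/(1+e^{2.8100}) = 0.0568
P_3 = 1/(1+e^{-1.4100}) = 0.8038
E[score] = 0.2108 + 0.0568 + 0.8038 = 1.0714

1.07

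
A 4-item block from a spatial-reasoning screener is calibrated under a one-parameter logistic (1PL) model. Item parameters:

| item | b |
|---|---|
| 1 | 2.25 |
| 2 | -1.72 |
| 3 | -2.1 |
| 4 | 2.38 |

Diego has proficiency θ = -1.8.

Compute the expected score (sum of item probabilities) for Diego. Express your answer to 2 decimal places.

1.09

P(θ) = 1 / (1 + exp(−(θ − b)))
P_1 = 1/(1+e^{4.0500}) = 0.0171
P_2 = 1/(1+e^{0.0800}) = 0.4800
P_3 = 1/(1+e^{-0.3000}) = 0.5744
P_4 = 1/(1+e^{4.1800}) = 0.0151
E[score] = 0.0171 + 0.4800 + 0.5744 + 0.0151 = 1.0866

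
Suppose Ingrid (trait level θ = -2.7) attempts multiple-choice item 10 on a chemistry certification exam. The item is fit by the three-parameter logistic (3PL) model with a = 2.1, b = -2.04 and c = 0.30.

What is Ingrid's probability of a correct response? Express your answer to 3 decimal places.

P(θ) = c + (1 − c) · 1 / (1 + exp(−a(θ − b)))
Exponent: 2.1 × (-2.7 − (-2.04)) = -1.3860
1/(1 + e^{1.3860}) = 0.2000
P = 0.30 + 0.70 × 0.2000 = 0.4400

0.440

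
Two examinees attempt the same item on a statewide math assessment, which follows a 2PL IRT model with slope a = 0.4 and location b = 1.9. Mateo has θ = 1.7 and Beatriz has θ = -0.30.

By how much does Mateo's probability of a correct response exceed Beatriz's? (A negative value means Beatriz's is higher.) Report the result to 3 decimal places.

0.187

P(θ) = 1 / (1 + exp(−a(θ − b)))
P(Mateo) = 0.4800  [exponent -0.0800]
P(Beatriz) = 0.2932  [exponent -0.8800]
Difference = 0.4800 − 0.2932 = 0.1868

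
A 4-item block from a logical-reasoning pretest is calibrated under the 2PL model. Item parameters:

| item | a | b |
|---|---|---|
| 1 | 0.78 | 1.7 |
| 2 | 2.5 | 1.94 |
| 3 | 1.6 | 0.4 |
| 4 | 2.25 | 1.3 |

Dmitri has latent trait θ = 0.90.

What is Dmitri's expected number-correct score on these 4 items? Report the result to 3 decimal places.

1.397

P(θ) = 1 / (1 + exp(−a(θ − b)))
P_1 = 1/(1+e^{0.6240}) = 0.3489
P_2 = 1/(1+e^{2.6000}) = 0.0691
P_3 = 1/(1+e^{-0.8000}) = 0.6900
P_4 = 1/(1+e^{0.9000}) = 0.2891
E[score] = 0.3489 + 0.0691 + 0.6900 + 0.2891 = 1.3970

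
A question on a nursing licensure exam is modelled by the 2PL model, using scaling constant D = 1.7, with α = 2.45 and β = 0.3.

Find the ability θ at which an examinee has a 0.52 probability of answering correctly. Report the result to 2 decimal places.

P(θ) = 1 / (1 + exp(−D·α(θ − β)))
logit = ln(0.5200/0.4800) = 0.0800
θ = β + logit/(1.7·α) = 0.3 + 0.0800/4.1650 = 0.3192

0.32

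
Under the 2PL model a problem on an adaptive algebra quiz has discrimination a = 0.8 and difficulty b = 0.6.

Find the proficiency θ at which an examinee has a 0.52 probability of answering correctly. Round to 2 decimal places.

0.70

P(θ) = 1 / (1 + exp(−a(θ − b)))
logit = ln(0.5200/0.4800) = 0.0800
θ = b + logit/(a) = 0.6 + 0.0800/0.8000 = 0.7001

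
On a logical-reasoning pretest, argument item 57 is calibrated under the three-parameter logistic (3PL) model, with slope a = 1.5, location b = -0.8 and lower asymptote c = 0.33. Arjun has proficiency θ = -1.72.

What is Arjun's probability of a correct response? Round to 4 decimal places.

P(θ) = c + (1 − c) · 1 / (1 + exp(−a(θ − b)))
Exponent: 1.5 × (-1.72 − (-0.8)) = -1.3800
1/(1 + e^{1.3800}) = 0.2010
P = 0.33 + 0.67 × 0.2010 = 0.4647

0.4647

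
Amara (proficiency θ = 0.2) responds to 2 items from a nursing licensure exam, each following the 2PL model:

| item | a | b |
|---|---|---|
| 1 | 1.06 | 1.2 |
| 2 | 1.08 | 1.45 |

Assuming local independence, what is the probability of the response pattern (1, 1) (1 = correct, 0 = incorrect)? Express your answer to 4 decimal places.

P(θ) = 1 / (1 + exp(−a(θ − b)))
P_1 = 1/(1+e^{1.0600}) = 0.2573
P_2 = 1/(1+e^{1.3500}) = 0.2059
L = P_1 × P_2 = 0.2573 × 0.2059 = 0.05297

0.0530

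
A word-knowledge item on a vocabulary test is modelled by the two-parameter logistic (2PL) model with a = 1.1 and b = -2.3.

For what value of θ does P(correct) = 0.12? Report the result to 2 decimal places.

-4.11

P(θ) = 1 / (1 + exp(−a(θ − b)))
logit = ln(0.1200/0.8800) = -1.9924
θ = b + logit/(a) = -2.3 + (-1.9924)/1.1000 = -4.1113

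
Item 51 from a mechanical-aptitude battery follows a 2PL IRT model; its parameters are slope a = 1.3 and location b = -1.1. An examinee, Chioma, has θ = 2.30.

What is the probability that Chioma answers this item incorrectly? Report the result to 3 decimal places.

P(θ) = 1 / (1 + exp(−a(θ − b)))
Exponent: 1.3 × (2.30 − (-1.1)) = 4.4200
1/(1 + e^{-4.4200}) = 0.9881
P(incorrect) = 1 − 0.9881 = 0.0119

0.012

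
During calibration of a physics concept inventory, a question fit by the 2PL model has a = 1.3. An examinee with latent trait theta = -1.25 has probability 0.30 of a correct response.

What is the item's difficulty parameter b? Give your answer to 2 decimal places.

-0.60

P(theta) = 1 / (1 + exp(−a(theta − b)))
logit(0.30) = ln(0.30/0.70) = -0.8473
b = theta − logit/(a) = -1.25 − (-0.8473)/1.3000 = -0.5982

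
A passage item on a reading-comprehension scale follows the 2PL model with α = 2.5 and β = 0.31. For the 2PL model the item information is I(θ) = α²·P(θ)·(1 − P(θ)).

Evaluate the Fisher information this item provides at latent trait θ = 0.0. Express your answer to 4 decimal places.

1.3495

P = 1/(1+e^{0.7750}) = 0.3154
P(1−P) = 0.3154 × 0.6846 = 0.2159
I = α² × P(1−P) = 2.5² × 0.2159 = 1.34951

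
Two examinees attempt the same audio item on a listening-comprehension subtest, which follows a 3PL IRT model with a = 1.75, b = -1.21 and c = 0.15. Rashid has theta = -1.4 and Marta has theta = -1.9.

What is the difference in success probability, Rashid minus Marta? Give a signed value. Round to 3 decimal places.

P(theta) = c + (1 − c) · 1 / (1 + exp(−a(theta − b)))
P(Rashid) = 0.5050  [exponent -0.3325]
P(Marta) = 0.3456  [exponent -1.2075]
Difference = 0.5050 − 0.3456 = 0.1594

0.159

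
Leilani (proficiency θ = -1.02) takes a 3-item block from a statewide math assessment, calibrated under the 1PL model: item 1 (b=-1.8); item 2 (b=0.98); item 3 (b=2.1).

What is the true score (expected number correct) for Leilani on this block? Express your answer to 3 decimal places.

P(θ) = 1 / (1 + exp(−(θ − b)))
P_1 = 1/(1+e^{-0.7800}) = 0.6857
P_2 = 1/(1+e^{2.0000}) = 0.1192
P_3 = 1/(1+e^{3.1200}) = 0.0423
E[score] = 0.6857 + 0.1192 + 0.0423 = 0.8472

0.847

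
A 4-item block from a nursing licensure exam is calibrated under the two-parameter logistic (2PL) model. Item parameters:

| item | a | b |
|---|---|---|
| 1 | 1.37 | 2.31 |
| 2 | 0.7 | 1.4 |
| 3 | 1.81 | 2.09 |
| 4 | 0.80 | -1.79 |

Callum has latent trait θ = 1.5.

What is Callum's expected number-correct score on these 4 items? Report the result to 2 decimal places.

P(θ) = 1 / (1 + exp(−a(θ − b)))
P_1 = 1/(1+e^{1.1097}) = 0.2479
P_2 = 1/(1+e^{-0.0700}) = 0.5175
P_3 = 1/(1+e^{1.0679}) = 0.2558
P_4 = 1/(1+e^{-2.6320}) = 0.9329
E[score] = 0.2479 + 0.5175 + 0.2558 + 0.9329 = 1.9541

1.95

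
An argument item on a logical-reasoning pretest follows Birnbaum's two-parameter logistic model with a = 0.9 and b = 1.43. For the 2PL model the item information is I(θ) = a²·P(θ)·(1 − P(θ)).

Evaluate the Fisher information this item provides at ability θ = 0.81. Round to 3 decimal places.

0.188

P = 1/(1+e^{0.5580}) = 0.3640
P(1−P) = 0.3640 × 0.6360 = 0.2315
I = a² × P(1−P) = 0.9² × 0.2315 = 0.18752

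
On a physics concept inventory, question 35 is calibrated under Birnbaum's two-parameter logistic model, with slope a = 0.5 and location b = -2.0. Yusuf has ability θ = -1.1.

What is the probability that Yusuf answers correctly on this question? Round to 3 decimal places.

P(θ) = 1 / (1 + exp(−a(θ − b)))
Exponent: 0.5 × (-1.1 − (-2.0)) = 0.4500
1/(1 + e^{-0.4500}) = 0.6106

0.611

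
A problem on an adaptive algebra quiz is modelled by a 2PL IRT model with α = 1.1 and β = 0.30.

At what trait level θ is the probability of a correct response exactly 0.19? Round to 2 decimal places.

P(θ) = 1 / (1 + exp(−α(θ − β)))
logit = ln(0.1900/0.8100) = -1.4500
θ = β + logit/(α) = 0.30 + (-1.4500)/1.1000 = -1.0182

-1.02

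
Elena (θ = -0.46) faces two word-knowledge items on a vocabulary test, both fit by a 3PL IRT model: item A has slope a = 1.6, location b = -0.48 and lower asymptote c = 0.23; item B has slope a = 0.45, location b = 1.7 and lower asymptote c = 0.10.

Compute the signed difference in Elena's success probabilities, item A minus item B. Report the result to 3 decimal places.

P(θ) = c + (1 − c) · 1 / (1 + exp(−a(θ − b)))
P_A = 0.6212
P_B = 0.3470
P_A − P_B = 0.2741

0.274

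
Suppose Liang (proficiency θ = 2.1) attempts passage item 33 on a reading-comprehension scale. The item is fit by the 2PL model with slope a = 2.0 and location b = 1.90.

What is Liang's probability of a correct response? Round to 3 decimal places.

0.599

P(θ) = 1 / (1 + exp(−a(θ − b)))
Exponent: 2.0 × (2.1 − 1.90) = 0.4000
1/(1 + e^{-0.4000}) = 0.5987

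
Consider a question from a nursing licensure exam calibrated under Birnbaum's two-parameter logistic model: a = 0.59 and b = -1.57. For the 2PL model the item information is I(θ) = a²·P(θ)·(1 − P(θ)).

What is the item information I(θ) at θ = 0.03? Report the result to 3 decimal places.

P = 1/(1+e^{-0.9440}) = 0.7199
P(1−P) = 0.7199 × 0.2801 = 0.2016
I = a² × P(1−P) = 0.59² × 0.2016 = 0.07019

0.070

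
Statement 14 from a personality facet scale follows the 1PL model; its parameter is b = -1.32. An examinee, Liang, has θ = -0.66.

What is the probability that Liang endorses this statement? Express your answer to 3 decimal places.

0.659

P(θ) = 1 / (1 + exp(−(θ − b)))
Exponent: (-0.66 − (-1.32)) = 0.6600
1/(1 + e^{-0.6600}) = 0.6593
P = 0.6593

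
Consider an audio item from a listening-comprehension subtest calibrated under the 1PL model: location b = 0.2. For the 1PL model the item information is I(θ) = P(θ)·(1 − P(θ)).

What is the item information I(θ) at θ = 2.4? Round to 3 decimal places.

P = 1/(1+e^{-2.2000}) = 0.9002
P(1−P) = 0.9002 × 0.0998 = 0.0898
I = P(1−P) = 0.08980

0.090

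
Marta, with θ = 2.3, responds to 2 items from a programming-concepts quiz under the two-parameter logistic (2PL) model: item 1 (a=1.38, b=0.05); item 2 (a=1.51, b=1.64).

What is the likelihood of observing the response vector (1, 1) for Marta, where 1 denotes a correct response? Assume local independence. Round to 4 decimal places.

P(θ) = 1 / (1 + exp(−a(θ − b)))
P_1 = 1/(1+e^{-3.1050}) = 0.9571
P_2 = 1/(1+e^{-0.9966}) = 0.7304
L = P_1 × P_2 = 0.9571 × 0.7304 = 0.69905

0.6991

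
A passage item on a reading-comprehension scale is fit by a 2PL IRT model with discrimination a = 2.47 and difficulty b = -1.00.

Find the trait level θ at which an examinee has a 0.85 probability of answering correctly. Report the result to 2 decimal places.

P(θ) = 1 / (1 + exp(−a(θ − b)))
logit = ln(0.8500/0.1500) = 1.7346
θ = b + logit/(a) = -1.00 + 1.7346/2.4700 = -0.2977

-0.30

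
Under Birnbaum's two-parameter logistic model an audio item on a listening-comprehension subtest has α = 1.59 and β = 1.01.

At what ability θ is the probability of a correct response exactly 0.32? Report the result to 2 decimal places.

P(θ) = 1 / (1 + exp(−α(θ − β)))
logit = ln(0.3200/0.6800) = -0.7538
θ = β + logit/(α) = 1.01 + (-0.7538)/1.5900 = 0.5359

0.54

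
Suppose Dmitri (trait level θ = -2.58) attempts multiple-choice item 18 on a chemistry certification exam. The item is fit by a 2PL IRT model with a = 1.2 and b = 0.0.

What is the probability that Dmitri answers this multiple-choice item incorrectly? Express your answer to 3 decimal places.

P(θ) = 1 / (1 + exp(−a(θ − b)))
Exponent: 1.2 × (-2.58 − 0.0) = -3.0960
1/(1 + e^{3.0960}) = 0.0433
P(incorrect) = 1 − 0.0433 = 0.9567

0.957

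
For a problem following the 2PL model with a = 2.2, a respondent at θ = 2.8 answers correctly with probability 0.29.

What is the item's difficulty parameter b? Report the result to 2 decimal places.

3.21

P(θ) = 1 / (1 + exp(−a(θ − b)))
logit(0.29) = ln(0.29/0.71) = -0.8954
b = θ − logit/(a) = 2.8 − (-0.8954)/2.2000 = 3.2070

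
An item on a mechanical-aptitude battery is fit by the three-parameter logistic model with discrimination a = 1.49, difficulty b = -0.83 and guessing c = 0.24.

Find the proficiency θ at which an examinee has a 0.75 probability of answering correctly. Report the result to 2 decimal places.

-0.35

P(θ) = c + (1 − c) · 1 / (1 + exp(−a(θ − b)))
Remove guessing floor: (0.75 − 0.24)/(1 − 0.24) = 0.6711
logit = ln(0.6711/0.3289) = 0.7129
θ = b + logit/(a) = -0.83 + 0.7129/1.4900 = -0.3515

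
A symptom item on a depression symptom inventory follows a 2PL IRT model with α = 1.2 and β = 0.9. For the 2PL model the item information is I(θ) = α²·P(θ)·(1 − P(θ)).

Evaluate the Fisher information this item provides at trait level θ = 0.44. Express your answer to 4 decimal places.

P = 1/(1+e^{0.5520}) = 0.3654
P(1−P) = 0.3654 × 0.6346 = 0.2319
I = α² × P(1−P) = 1.2² × 0.2319 = 0.33391

0.3339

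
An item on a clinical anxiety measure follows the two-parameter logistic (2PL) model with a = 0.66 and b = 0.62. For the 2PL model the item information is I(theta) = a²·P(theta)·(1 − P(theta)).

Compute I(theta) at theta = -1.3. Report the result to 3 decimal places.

P = 1/(1+e^{1.2672}) = 0.2197
P(1−P) = 0.2197 × 0.7803 = 0.1715
I = a² × P(1−P) = 0.66² × 0.1715 = 0.07468

0.075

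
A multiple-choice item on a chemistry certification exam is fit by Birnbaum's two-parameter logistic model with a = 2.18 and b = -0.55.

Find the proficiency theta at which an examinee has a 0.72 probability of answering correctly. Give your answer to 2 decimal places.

P(theta) = 1 / (1 + exp(−a(theta − b)))
logit = ln(0.7200/0.2800) = 0.9445
theta = b + logit/(a) = -0.55 + 0.9445/2.1800 = -0.1168

-0.12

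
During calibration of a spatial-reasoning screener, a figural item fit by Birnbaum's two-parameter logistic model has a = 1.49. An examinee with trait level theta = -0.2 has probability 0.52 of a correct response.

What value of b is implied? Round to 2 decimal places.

-0.25

P(theta) = 1 / (1 + exp(−a(theta − b)))
logit(0.52) = ln(0.52/0.48) = 0.0800
b = theta − logit/(a) = -0.2 − 0.0800/1.4900 = -0.2537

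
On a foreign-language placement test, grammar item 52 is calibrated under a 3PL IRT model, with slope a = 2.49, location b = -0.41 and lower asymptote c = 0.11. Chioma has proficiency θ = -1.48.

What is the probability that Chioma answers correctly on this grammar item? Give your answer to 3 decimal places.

P(θ) = c + (1 − c) · 1 / (1 + exp(−a(θ − b)))
Exponent: 2.49 × (-1.48 − (-0.41)) = -2.6643
1/(1 + e^{2.6643}) = 0.0651
P = 0.11 + 0.89 × 0.0651 = 0.1680

0.168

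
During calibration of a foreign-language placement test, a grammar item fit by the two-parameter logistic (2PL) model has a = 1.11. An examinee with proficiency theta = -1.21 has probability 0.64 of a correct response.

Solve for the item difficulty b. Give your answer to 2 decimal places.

-1.73

P(theta) = 1 / (1 + exp(−a(theta − b)))
logit(0.64) = ln(0.64/0.36) = 0.5754
b = theta − logit/(a) = -1.21 − 0.5754/1.1100 = -1.7283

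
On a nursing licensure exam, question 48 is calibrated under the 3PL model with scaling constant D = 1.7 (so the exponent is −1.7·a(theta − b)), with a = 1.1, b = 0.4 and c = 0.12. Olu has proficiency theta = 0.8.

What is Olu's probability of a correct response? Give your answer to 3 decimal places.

P(theta) = c + (1 − c) · 1 / (1 + exp(−D·a(theta − b)))
Exponent: 1.7 × 1.1 × (0.8 − 0.4) = 0.7480
1/(1 + e^{-0.7480}) = 0.6787
P = 0.12 + 0.88 × 0.6787 = 0.7173

0.717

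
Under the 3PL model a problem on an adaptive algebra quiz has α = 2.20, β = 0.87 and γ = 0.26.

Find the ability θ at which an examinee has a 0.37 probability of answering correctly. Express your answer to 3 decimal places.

P(θ) = γ + (1 − γ) · 1 / (1 + exp(−α(θ − β)))
Remove guessing floor: (0.37 − 0.26)/(1 − 0.26) = 0.1486
logit = ln(0.1486/0.8514) = -1.7452
θ = β + logit/(α) = 0.87 + (-1.7452)/2.2000 = 0.0767

0.077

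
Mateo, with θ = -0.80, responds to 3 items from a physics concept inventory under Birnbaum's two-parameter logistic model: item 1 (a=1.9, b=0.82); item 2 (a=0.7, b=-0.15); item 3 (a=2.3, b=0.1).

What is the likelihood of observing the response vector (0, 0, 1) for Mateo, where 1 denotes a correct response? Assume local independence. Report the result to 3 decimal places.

0.066

P(θ) = 1 / (1 + exp(−a(θ − b)))
P_1 = 1/(1+e^{3.0780}) = 0.0440
P_2 = 1/(1+e^{0.4550}) = 0.3882
P_3 = 1/(1+e^{2.0700}) = 0.1120
L = (1−P_1) × (1−P_2) × P_3 = 0.9560 × 0.6118 × 0.1120 = 0.06554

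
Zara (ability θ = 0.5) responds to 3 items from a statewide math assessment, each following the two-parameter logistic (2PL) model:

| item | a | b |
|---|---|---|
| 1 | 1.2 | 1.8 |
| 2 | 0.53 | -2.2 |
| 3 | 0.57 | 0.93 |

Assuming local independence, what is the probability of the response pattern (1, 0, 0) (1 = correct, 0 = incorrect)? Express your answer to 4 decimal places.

0.0188

P(θ) = 1 / (1 + exp(−a(θ − b)))
P_1 = 1/(1+e^{1.5600}) = 0.1736
P_2 = 1/(1+e^{-1.4310}) = 0.8071
P_3 = 1/(1+e^{0.2451}) = 0.4390
L = P_1 × (1−P_2) × (1−P_3) = 0.1736 × 0.1929 × 0.5610 = 0.01879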